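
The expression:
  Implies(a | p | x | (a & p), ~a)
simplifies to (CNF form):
~a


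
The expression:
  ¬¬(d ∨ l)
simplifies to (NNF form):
d ∨ l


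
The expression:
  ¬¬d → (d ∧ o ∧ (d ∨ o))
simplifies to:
o ∨ ¬d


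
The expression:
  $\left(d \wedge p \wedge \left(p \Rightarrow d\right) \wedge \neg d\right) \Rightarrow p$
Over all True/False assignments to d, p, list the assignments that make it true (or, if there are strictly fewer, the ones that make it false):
is always true.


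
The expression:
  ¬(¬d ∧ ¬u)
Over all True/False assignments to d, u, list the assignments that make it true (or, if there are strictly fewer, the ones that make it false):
is false only for:
  d=False, u=False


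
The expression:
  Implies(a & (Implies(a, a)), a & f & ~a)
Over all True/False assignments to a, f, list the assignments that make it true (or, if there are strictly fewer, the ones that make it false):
is true only for:
  a=False, f=False;
  a=False, f=True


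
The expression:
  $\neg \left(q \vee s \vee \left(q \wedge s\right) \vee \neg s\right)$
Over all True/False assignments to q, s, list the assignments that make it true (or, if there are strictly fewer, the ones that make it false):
is never true.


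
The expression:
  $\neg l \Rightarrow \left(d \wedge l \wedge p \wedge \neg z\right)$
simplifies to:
$l$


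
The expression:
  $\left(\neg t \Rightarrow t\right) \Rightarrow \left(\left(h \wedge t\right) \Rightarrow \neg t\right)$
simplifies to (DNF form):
$\neg h \vee \neg t$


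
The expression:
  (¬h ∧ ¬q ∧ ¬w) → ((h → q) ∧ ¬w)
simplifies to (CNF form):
True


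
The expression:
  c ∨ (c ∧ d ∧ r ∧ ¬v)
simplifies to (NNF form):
c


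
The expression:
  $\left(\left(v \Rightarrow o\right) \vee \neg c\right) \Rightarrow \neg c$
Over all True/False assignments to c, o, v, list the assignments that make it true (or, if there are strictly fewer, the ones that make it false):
is false only for:
  c=True, o=False, v=False;
  c=True, o=True, v=False;
  c=True, o=True, v=True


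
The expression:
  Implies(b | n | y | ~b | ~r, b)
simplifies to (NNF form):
b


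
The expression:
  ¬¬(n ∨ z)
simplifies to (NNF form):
n ∨ z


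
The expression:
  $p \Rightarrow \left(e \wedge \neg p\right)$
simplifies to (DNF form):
$\neg p$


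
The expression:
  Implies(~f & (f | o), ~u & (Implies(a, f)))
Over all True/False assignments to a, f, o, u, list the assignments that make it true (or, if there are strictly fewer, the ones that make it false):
is false only for:
  a=False, f=False, o=True, u=True;
  a=True, f=False, o=True, u=False;
  a=True, f=False, o=True, u=True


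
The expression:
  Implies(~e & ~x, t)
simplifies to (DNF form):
e | t | x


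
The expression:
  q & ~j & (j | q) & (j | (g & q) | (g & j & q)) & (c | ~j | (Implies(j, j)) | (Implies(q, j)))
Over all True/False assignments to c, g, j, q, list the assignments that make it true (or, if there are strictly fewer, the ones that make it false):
is true only for:
  c=False, g=True, j=False, q=True;
  c=True, g=True, j=False, q=True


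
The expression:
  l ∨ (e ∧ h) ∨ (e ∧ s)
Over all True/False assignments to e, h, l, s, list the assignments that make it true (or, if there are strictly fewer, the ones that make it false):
is false only for:
  e=False, h=False, l=False, s=False;
  e=False, h=False, l=False, s=True;
  e=False, h=True, l=False, s=False;
  e=False, h=True, l=False, s=True;
  e=True, h=False, l=False, s=False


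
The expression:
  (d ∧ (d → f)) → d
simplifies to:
True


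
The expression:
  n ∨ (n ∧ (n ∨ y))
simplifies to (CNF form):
n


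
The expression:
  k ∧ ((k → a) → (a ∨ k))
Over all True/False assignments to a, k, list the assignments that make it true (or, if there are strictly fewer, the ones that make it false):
is true only for:
  a=False, k=True;
  a=True, k=True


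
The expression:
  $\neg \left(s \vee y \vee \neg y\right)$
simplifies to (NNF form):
$\text{False}$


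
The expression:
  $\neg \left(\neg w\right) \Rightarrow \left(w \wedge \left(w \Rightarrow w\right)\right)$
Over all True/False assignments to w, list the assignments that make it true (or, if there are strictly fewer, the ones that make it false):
is always true.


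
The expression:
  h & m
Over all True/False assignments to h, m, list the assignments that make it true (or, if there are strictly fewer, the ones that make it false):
is true only for:
  h=True, m=True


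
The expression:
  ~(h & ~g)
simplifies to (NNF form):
g | ~h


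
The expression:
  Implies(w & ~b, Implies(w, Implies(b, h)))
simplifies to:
True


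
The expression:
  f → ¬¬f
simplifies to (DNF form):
True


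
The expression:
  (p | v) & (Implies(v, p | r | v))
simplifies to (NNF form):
p | v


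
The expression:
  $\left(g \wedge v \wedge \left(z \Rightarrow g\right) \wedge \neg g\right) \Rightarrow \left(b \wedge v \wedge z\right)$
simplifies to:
$\text{True}$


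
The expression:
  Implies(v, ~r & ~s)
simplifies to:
~v | (~r & ~s)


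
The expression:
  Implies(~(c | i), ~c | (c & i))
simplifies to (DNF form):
True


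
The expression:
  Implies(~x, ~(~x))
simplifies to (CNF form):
x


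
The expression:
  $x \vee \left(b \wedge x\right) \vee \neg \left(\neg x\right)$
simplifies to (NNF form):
$x$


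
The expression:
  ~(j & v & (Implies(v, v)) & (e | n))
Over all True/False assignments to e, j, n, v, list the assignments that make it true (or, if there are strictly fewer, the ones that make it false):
is false only for:
  e=False, j=True, n=True, v=True;
  e=True, j=True, n=False, v=True;
  e=True, j=True, n=True, v=True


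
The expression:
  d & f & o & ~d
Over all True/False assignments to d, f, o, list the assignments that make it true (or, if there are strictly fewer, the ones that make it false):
is never true.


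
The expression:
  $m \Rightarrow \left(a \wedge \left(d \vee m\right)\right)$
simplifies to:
$a \vee \neg m$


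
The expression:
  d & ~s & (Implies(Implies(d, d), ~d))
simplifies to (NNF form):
False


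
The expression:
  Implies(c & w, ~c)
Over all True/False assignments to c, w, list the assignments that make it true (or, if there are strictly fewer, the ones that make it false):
is false only for:
  c=True, w=True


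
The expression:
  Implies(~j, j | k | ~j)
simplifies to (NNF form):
True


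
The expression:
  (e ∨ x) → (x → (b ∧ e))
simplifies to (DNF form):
(b ∧ e) ∨ ¬x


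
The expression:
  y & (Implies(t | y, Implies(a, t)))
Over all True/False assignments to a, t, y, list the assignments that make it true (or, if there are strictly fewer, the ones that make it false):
is true only for:
  a=False, t=False, y=True;
  a=False, t=True, y=True;
  a=True, t=True, y=True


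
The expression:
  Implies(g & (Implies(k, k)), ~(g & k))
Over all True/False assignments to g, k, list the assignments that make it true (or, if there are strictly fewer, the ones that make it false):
is false only for:
  g=True, k=True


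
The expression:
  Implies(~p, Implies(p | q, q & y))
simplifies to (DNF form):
p | y | ~q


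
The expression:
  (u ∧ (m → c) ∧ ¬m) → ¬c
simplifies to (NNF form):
m ∨ ¬c ∨ ¬u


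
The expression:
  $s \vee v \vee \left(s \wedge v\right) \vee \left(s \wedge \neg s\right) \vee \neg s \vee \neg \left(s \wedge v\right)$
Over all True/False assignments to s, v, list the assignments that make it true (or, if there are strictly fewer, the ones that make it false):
is always true.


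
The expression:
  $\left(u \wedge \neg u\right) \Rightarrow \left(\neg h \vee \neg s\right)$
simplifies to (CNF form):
$\text{True}$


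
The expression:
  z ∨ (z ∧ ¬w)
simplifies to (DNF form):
z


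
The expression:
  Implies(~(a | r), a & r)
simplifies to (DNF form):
a | r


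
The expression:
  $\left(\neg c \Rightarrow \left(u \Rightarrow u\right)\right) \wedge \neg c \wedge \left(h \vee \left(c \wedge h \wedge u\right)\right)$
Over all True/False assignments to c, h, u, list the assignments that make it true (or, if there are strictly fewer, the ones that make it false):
is true only for:
  c=False, h=True, u=False;
  c=False, h=True, u=True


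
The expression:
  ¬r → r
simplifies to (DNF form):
r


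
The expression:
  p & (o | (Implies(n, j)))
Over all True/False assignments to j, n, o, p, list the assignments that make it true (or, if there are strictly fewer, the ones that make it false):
is true only for:
  j=False, n=False, o=False, p=True;
  j=False, n=False, o=True, p=True;
  j=False, n=True, o=True, p=True;
  j=True, n=False, o=False, p=True;
  j=True, n=False, o=True, p=True;
  j=True, n=True, o=False, p=True;
  j=True, n=True, o=True, p=True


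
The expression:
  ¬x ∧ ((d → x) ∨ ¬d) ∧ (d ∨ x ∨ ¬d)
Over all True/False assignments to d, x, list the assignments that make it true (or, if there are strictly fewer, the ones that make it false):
is true only for:
  d=False, x=False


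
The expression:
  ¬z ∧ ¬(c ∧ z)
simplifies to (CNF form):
¬z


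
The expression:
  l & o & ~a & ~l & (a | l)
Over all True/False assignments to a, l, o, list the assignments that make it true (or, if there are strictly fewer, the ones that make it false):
is never true.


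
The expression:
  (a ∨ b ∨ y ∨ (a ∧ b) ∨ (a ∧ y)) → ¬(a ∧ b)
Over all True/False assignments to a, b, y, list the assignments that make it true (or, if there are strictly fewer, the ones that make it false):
is false only for:
  a=True, b=True, y=False;
  a=True, b=True, y=True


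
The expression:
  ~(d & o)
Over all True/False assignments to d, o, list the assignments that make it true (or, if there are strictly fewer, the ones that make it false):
is false only for:
  d=True, o=True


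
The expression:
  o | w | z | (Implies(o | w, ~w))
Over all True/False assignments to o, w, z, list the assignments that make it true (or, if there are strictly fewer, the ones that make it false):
is always true.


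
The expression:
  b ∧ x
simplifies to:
b ∧ x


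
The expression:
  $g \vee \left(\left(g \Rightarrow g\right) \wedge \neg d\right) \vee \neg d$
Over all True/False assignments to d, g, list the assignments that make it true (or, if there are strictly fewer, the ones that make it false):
is false only for:
  d=True, g=False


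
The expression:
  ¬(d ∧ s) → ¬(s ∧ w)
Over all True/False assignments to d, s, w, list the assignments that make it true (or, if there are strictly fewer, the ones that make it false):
is false only for:
  d=False, s=True, w=True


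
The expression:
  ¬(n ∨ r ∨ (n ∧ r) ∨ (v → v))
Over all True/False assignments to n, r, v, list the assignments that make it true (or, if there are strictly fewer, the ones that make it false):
is never true.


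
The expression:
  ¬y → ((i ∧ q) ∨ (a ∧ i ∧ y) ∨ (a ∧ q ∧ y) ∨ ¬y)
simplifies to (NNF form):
True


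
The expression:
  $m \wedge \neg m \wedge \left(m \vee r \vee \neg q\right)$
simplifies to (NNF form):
$\text{False}$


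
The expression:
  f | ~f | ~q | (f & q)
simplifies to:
True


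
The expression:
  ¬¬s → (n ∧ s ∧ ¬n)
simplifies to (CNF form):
¬s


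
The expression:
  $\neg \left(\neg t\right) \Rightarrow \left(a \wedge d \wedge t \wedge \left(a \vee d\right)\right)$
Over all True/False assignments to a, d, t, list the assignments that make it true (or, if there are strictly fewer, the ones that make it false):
is false only for:
  a=False, d=False, t=True;
  a=False, d=True, t=True;
  a=True, d=False, t=True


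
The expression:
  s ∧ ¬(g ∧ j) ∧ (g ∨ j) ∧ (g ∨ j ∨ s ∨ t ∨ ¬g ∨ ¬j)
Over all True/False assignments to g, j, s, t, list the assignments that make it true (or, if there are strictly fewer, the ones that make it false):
is true only for:
  g=False, j=True, s=True, t=False;
  g=False, j=True, s=True, t=True;
  g=True, j=False, s=True, t=False;
  g=True, j=False, s=True, t=True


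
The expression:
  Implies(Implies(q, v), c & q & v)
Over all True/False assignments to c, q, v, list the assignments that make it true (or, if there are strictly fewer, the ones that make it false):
is true only for:
  c=False, q=True, v=False;
  c=True, q=True, v=False;
  c=True, q=True, v=True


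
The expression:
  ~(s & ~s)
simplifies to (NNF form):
True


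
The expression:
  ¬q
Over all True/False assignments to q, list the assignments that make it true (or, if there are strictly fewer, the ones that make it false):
is true only for:
  q=False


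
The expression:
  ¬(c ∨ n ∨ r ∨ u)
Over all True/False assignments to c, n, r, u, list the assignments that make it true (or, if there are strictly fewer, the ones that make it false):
is true only for:
  c=False, n=False, r=False, u=False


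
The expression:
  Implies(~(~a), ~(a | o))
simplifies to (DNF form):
~a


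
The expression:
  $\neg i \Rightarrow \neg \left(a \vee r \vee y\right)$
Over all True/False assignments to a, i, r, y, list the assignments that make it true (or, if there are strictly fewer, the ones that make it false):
is false only for:
  a=False, i=False, r=False, y=True;
  a=False, i=False, r=True, y=False;
  a=False, i=False, r=True, y=True;
  a=True, i=False, r=False, y=False;
  a=True, i=False, r=False, y=True;
  a=True, i=False, r=True, y=False;
  a=True, i=False, r=True, y=True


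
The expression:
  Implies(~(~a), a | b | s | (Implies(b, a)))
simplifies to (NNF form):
True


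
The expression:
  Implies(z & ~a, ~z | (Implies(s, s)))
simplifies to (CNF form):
True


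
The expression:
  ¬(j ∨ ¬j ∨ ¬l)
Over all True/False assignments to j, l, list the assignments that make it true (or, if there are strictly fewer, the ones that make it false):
is never true.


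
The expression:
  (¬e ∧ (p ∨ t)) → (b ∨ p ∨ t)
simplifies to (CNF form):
True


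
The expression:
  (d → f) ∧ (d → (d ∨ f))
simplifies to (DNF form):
f ∨ ¬d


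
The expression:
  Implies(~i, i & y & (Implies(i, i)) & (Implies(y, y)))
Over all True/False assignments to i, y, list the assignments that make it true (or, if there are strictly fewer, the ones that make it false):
is true only for:
  i=True, y=False;
  i=True, y=True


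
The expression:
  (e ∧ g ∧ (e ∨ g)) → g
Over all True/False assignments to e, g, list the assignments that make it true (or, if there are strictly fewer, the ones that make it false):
is always true.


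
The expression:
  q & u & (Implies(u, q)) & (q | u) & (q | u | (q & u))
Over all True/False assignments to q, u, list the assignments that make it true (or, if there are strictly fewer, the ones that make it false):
is true only for:
  q=True, u=True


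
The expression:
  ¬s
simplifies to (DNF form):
¬s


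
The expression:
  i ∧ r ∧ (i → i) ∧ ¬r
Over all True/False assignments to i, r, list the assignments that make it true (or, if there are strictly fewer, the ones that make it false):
is never true.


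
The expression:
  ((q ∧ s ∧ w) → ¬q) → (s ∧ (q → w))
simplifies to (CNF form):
s ∧ (w ∨ ¬q)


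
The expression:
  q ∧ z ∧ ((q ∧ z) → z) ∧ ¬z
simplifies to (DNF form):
False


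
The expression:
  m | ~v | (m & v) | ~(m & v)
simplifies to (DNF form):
True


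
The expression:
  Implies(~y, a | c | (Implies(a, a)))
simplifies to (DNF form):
True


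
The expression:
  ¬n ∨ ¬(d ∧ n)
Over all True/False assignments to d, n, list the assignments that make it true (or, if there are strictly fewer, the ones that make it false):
is false only for:
  d=True, n=True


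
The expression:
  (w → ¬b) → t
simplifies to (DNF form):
t ∨ (b ∧ w)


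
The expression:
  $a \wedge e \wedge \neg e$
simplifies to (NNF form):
$\text{False}$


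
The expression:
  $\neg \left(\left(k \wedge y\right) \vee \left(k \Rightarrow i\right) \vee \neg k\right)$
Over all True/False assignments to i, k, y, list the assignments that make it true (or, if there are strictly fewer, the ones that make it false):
is true only for:
  i=False, k=True, y=False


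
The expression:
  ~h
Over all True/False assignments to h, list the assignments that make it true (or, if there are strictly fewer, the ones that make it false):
is true only for:
  h=False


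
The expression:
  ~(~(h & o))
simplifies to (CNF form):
h & o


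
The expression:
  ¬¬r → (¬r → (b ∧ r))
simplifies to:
True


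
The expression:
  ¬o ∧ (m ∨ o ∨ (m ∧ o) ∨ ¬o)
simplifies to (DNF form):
¬o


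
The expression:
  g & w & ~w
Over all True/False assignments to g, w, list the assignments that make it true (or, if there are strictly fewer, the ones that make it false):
is never true.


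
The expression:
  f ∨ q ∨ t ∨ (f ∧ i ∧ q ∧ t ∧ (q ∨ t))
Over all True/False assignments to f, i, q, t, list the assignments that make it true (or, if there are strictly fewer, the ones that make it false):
is false only for:
  f=False, i=False, q=False, t=False;
  f=False, i=True, q=False, t=False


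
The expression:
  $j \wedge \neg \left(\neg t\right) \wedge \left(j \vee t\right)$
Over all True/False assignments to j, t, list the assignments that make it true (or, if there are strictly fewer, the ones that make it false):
is true only for:
  j=True, t=True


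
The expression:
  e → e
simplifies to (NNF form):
True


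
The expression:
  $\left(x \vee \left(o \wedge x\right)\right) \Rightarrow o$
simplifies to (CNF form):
$o \vee \neg x$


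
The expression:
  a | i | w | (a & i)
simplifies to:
a | i | w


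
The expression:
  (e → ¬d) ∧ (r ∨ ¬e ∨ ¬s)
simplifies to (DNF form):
(r ∧ ¬d) ∨ (¬d ∧ ¬s) ∨ ¬e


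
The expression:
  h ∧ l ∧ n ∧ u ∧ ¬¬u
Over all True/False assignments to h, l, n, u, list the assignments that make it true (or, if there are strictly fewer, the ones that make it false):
is true only for:
  h=True, l=True, n=True, u=True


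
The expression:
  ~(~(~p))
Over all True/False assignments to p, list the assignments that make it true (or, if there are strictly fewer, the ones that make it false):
is true only for:
  p=False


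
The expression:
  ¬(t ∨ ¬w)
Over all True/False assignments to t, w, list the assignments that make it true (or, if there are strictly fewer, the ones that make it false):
is true only for:
  t=False, w=True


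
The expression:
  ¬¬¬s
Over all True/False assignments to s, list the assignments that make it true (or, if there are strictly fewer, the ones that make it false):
is true only for:
  s=False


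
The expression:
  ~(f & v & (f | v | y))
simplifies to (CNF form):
~f | ~v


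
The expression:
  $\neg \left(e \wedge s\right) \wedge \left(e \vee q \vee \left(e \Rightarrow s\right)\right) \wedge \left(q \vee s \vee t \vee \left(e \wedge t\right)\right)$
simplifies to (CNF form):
$\left(\neg e \vee \neg s\right) \wedge \left(q \vee s \vee t\right)$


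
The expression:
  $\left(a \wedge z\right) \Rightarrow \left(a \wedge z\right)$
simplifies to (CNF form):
$\text{True}$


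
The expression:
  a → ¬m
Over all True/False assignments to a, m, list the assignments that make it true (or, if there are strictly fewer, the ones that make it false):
is false only for:
  a=True, m=True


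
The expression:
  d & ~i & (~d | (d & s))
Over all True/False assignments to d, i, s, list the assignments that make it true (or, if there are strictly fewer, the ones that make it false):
is true only for:
  d=True, i=False, s=True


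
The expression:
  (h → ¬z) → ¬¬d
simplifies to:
d ∨ (h ∧ z)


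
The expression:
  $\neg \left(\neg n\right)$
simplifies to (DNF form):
$n$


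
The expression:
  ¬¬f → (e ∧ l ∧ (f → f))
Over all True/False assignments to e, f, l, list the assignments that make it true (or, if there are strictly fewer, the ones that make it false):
is false only for:
  e=False, f=True, l=False;
  e=False, f=True, l=True;
  e=True, f=True, l=False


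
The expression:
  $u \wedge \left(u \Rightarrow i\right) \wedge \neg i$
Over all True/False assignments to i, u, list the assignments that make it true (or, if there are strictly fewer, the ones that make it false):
is never true.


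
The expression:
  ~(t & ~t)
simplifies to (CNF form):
True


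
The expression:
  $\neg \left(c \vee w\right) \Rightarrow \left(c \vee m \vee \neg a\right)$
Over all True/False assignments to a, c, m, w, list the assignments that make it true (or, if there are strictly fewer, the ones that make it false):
is false only for:
  a=True, c=False, m=False, w=False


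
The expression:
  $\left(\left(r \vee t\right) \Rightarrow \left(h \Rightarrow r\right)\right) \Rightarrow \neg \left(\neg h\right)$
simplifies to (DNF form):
$h$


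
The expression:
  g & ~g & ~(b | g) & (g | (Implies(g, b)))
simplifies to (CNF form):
False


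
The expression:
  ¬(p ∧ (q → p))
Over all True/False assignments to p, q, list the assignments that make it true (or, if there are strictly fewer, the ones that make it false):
is true only for:
  p=False, q=False;
  p=False, q=True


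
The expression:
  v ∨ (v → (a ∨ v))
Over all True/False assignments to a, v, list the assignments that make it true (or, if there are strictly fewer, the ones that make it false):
is always true.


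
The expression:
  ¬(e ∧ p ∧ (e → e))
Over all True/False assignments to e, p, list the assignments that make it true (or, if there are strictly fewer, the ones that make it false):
is false only for:
  e=True, p=True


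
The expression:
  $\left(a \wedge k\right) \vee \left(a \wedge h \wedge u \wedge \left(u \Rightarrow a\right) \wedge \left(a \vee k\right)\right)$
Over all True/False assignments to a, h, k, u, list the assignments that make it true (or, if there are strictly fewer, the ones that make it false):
is true only for:
  a=True, h=False, k=True, u=False;
  a=True, h=False, k=True, u=True;
  a=True, h=True, k=False, u=True;
  a=True, h=True, k=True, u=False;
  a=True, h=True, k=True, u=True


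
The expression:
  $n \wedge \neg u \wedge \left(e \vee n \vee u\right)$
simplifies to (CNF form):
$n \wedge \neg u$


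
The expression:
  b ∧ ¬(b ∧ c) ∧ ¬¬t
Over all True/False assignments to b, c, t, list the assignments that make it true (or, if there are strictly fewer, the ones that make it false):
is true only for:
  b=True, c=False, t=True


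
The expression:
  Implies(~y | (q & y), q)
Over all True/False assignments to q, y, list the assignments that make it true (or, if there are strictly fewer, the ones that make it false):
is false only for:
  q=False, y=False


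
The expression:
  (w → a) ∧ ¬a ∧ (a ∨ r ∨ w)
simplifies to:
r ∧ ¬a ∧ ¬w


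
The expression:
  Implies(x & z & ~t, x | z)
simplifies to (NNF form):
True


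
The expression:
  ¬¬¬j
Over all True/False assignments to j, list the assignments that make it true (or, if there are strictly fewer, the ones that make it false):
is true only for:
  j=False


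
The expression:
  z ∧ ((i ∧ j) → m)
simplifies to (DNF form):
(m ∧ z) ∨ (z ∧ ¬i) ∨ (z ∧ ¬j)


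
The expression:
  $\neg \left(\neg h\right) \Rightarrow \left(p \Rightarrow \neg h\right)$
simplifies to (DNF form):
$\neg h \vee \neg p$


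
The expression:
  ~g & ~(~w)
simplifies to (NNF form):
w & ~g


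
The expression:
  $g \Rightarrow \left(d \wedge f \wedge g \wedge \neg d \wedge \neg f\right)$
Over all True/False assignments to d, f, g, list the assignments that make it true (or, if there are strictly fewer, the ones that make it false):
is true only for:
  d=False, f=False, g=False;
  d=False, f=True, g=False;
  d=True, f=False, g=False;
  d=True, f=True, g=False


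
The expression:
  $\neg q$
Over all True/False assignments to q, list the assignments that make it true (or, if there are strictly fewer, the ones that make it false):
is true only for:
  q=False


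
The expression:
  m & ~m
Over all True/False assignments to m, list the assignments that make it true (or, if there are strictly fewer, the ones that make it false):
is never true.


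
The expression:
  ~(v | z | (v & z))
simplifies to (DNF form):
~v & ~z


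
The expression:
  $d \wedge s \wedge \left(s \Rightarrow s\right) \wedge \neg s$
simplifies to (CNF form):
$\text{False}$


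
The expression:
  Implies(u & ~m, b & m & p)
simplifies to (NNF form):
m | ~u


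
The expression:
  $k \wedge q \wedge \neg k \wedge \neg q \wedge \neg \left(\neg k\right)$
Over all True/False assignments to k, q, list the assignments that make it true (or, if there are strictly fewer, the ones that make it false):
is never true.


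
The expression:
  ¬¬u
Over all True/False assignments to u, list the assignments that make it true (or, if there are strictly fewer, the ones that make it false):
is true only for:
  u=True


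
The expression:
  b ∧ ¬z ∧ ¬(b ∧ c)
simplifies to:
b ∧ ¬c ∧ ¬z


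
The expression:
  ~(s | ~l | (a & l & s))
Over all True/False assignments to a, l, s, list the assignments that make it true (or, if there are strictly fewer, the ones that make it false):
is true only for:
  a=False, l=True, s=False;
  a=True, l=True, s=False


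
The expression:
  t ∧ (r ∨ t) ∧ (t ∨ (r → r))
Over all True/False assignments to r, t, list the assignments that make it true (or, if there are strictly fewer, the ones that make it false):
is true only for:
  r=False, t=True;
  r=True, t=True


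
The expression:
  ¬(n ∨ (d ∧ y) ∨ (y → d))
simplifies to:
y ∧ ¬d ∧ ¬n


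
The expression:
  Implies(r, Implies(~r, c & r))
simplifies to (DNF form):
True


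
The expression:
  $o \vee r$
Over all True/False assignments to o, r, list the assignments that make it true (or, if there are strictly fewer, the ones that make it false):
is false only for:
  o=False, r=False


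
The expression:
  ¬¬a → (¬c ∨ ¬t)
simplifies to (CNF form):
¬a ∨ ¬c ∨ ¬t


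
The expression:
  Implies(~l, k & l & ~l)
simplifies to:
l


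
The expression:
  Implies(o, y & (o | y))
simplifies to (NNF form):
y | ~o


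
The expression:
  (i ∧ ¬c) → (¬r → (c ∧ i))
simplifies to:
c ∨ r ∨ ¬i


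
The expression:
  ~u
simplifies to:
~u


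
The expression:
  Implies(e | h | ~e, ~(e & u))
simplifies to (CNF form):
~e | ~u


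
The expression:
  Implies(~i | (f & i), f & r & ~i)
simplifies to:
(i & ~f) | (f & r & ~i)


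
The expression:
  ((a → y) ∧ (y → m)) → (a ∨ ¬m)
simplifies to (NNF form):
a ∨ ¬m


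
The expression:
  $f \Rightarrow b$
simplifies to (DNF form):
$b \vee \neg f$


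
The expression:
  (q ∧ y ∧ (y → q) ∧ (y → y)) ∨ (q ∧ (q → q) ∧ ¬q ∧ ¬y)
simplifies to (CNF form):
q ∧ y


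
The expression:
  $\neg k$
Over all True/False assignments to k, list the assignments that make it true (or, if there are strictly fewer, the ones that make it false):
is true only for:
  k=False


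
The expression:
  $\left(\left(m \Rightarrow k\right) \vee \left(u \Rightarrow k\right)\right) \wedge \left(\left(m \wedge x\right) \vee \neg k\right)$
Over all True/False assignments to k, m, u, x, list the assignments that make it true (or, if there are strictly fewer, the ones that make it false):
is true only for:
  k=False, m=False, u=False, x=False;
  k=False, m=False, u=False, x=True;
  k=False, m=False, u=True, x=False;
  k=False, m=False, u=True, x=True;
  k=False, m=True, u=False, x=False;
  k=False, m=True, u=False, x=True;
  k=True, m=True, u=False, x=True;
  k=True, m=True, u=True, x=True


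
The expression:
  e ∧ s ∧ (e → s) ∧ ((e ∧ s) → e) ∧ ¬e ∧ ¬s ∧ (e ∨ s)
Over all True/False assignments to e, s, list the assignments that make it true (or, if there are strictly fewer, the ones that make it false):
is never true.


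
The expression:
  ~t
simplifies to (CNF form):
~t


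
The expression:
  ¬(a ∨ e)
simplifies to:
¬a ∧ ¬e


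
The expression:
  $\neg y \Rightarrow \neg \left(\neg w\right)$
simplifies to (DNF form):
$w \vee y$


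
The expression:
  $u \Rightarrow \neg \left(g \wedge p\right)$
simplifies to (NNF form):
$\neg g \vee \neg p \vee \neg u$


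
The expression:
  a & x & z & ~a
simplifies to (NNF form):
False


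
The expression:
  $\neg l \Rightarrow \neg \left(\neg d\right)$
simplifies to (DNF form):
$d \vee l$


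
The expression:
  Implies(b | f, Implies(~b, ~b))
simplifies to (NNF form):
True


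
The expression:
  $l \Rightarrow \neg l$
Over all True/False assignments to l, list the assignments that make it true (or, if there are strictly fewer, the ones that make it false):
is true only for:
  l=False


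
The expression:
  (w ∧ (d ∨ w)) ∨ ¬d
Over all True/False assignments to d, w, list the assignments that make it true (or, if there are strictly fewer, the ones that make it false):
is false only for:
  d=True, w=False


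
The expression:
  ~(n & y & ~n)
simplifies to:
True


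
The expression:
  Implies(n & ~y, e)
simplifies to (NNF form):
e | y | ~n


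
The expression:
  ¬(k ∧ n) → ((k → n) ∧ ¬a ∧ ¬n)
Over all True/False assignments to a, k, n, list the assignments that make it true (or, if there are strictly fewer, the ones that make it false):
is true only for:
  a=False, k=False, n=False;
  a=False, k=True, n=True;
  a=True, k=True, n=True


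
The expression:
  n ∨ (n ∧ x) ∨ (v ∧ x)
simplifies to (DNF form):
n ∨ (v ∧ x)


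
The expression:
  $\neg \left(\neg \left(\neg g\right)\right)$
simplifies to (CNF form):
$\neg g$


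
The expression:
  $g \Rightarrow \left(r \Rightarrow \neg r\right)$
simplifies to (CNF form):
$\neg g \vee \neg r$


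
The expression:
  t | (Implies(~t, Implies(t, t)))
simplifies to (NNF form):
True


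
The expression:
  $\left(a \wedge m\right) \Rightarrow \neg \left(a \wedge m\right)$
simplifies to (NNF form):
$\neg a \vee \neg m$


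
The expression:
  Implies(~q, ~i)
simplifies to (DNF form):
q | ~i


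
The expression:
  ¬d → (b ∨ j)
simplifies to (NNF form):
b ∨ d ∨ j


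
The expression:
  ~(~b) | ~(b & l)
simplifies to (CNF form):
True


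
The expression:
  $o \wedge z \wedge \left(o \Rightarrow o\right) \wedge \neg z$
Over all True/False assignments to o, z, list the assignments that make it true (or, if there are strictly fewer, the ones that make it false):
is never true.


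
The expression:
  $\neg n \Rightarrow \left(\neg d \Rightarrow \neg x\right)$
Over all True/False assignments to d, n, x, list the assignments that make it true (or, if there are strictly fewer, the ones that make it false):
is false only for:
  d=False, n=False, x=True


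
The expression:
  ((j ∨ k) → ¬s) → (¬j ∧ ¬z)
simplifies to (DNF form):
(j ∧ s) ∨ (k ∧ s) ∨ (¬j ∧ ¬z)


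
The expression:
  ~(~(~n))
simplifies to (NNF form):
~n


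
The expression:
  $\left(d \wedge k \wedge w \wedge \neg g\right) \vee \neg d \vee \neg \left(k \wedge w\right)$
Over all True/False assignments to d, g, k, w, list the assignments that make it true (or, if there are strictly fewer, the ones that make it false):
is false only for:
  d=True, g=True, k=True, w=True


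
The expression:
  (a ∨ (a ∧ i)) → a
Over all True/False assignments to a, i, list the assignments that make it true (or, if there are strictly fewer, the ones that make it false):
is always true.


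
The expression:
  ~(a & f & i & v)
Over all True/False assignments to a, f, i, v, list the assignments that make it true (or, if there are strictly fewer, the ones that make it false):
is false only for:
  a=True, f=True, i=True, v=True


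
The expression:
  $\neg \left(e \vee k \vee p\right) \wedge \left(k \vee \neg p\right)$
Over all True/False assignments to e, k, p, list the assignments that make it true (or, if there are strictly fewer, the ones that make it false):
is true only for:
  e=False, k=False, p=False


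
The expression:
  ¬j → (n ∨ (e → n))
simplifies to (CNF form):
j ∨ n ∨ ¬e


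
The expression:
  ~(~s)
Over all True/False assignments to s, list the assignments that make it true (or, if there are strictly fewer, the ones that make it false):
is true only for:
  s=True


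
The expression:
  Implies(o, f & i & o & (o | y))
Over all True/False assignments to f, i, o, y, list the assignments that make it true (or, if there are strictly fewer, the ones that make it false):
is false only for:
  f=False, i=False, o=True, y=False;
  f=False, i=False, o=True, y=True;
  f=False, i=True, o=True, y=False;
  f=False, i=True, o=True, y=True;
  f=True, i=False, o=True, y=False;
  f=True, i=False, o=True, y=True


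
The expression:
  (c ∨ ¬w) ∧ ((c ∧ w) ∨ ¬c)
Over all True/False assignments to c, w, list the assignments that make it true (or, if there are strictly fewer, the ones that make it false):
is true only for:
  c=False, w=False;
  c=True, w=True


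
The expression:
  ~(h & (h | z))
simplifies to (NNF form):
~h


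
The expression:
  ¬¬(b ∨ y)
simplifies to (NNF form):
b ∨ y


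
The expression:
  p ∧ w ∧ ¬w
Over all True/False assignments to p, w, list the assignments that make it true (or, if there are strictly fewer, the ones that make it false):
is never true.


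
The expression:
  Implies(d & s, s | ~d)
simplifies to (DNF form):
True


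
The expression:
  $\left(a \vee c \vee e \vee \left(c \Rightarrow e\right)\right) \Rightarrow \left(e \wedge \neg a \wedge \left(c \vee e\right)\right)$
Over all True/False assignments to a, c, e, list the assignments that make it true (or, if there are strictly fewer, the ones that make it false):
is true only for:
  a=False, c=False, e=True;
  a=False, c=True, e=True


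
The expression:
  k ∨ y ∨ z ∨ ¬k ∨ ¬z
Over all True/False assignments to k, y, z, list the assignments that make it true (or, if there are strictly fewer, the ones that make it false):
is always true.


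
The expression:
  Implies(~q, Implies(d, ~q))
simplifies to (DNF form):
True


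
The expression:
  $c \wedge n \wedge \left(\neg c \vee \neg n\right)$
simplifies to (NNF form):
$\text{False}$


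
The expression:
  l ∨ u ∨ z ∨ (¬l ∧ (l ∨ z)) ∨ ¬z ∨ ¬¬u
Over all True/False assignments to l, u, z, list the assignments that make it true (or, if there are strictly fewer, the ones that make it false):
is always true.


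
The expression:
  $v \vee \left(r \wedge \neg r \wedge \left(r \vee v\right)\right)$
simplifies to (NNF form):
$v$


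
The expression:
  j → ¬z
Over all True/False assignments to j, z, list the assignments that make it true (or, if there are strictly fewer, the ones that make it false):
is false only for:
  j=True, z=True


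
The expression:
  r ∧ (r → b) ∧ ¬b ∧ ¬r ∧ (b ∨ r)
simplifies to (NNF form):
False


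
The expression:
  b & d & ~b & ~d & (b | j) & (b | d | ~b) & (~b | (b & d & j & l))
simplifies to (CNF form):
False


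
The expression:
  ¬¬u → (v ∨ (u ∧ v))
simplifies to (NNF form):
v ∨ ¬u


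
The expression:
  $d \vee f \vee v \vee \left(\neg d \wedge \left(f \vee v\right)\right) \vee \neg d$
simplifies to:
$\text{True}$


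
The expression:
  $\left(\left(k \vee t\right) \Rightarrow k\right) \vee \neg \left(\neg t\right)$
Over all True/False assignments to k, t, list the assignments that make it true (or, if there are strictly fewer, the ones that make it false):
is always true.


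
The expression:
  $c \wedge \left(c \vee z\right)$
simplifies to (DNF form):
$c$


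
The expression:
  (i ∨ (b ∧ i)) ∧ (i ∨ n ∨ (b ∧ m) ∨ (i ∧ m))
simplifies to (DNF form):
i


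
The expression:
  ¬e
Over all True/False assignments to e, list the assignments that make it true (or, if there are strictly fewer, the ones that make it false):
is true only for:
  e=False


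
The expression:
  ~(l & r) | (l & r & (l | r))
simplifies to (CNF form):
True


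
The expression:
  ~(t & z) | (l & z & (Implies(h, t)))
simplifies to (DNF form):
l | ~t | ~z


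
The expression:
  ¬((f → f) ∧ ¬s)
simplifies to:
s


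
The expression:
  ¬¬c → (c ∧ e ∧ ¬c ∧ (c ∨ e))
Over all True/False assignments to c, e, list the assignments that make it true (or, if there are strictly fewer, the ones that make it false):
is true only for:
  c=False, e=False;
  c=False, e=True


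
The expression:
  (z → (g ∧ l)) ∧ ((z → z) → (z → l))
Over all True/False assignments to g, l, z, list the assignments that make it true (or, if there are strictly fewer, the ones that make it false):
is false only for:
  g=False, l=False, z=True;
  g=False, l=True, z=True;
  g=True, l=False, z=True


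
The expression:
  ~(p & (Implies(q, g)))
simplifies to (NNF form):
~p | (q & ~g)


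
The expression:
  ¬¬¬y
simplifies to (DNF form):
¬y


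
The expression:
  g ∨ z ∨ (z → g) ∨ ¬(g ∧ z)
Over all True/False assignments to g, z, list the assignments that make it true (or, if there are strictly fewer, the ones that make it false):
is always true.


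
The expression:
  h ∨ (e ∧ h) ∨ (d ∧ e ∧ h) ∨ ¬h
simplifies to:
True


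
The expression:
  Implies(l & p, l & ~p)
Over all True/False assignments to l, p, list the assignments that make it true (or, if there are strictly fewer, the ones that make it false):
is false only for:
  l=True, p=True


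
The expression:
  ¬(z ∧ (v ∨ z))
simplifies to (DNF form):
¬z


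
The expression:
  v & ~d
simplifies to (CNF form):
v & ~d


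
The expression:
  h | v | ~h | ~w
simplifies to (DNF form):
True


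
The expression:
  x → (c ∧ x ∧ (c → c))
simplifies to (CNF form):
c ∨ ¬x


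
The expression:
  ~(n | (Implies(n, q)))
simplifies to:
False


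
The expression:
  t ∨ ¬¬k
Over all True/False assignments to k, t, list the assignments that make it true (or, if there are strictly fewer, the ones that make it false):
is false only for:
  k=False, t=False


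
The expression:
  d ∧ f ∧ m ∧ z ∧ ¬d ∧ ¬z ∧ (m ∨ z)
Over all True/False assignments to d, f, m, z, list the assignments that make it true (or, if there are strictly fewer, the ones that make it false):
is never true.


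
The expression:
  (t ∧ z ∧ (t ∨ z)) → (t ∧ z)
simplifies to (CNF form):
True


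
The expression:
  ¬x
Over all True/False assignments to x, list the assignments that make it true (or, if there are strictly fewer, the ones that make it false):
is true only for:
  x=False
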